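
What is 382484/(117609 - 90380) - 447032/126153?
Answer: 36079269724/3435020037 ≈ 10.503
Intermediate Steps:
382484/(117609 - 90380) - 447032/126153 = 382484/27229 - 447032*1/126153 = 382484*(1/27229) - 447032/126153 = 382484/27229 - 447032/126153 = 36079269724/3435020037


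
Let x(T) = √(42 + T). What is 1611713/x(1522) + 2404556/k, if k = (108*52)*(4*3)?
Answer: 601139/16848 + 1611713*√391/782 ≈ 40790.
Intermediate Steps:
k = 67392 (k = 5616*12 = 67392)
1611713/x(1522) + 2404556/k = 1611713/(√(42 + 1522)) + 2404556/67392 = 1611713/(√1564) + 2404556*(1/67392) = 1611713/((2*√391)) + 601139/16848 = 1611713*(√391/782) + 601139/16848 = 1611713*√391/782 + 601139/16848 = 601139/16848 + 1611713*√391/782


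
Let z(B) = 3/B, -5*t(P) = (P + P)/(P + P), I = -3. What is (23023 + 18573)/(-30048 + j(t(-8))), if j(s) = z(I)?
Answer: -41596/30049 ≈ -1.3843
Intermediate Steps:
t(P) = -⅕ (t(P) = -(P + P)/(5*(P + P)) = -2*P/(5*(2*P)) = -2*P*1/(2*P)/5 = -⅕*1 = -⅕)
j(s) = -1 (j(s) = 3/(-3) = 3*(-⅓) = -1)
(23023 + 18573)/(-30048 + j(t(-8))) = (23023 + 18573)/(-30048 - 1) = 41596/(-30049) = 41596*(-1/30049) = -41596/30049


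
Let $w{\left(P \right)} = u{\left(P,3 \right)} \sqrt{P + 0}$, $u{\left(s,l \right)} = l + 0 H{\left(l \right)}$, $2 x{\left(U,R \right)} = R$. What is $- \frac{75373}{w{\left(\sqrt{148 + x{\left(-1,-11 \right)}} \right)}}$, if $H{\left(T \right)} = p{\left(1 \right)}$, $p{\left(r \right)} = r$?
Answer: $- \frac{3967 \sqrt[4]{2} \cdot 285^{\frac{3}{4}}}{45} \approx -7271.8$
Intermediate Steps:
$x{\left(U,R \right)} = \frac{R}{2}$
$H{\left(T \right)} = 1$
$u{\left(s,l \right)} = l$ ($u{\left(s,l \right)} = l + 0 \cdot 1 = l + 0 = l$)
$w{\left(P \right)} = 3 \sqrt{P}$ ($w{\left(P \right)} = 3 \sqrt{P + 0} = 3 \sqrt{P}$)
$- \frac{75373}{w{\left(\sqrt{148 + x{\left(-1,-11 \right)}} \right)}} = - \frac{75373}{3 \sqrt{\sqrt{148 + \frac{1}{2} \left(-11\right)}}} = - \frac{75373}{3 \sqrt{\sqrt{148 - \frac{11}{2}}}} = - \frac{75373}{3 \sqrt{\sqrt{\frac{285}{2}}}} = - \frac{75373}{3 \sqrt{\frac{\sqrt{570}}{2}}} = - \frac{75373}{3 \frac{2^{\frac{3}{4}} \sqrt[4]{285}}{2}} = - \frac{75373}{\frac{3}{2} \cdot 2^{\frac{3}{4}} \sqrt[4]{285}} = - 75373 \frac{\sqrt[4]{2} \cdot 285^{\frac{3}{4}}}{855} = - \frac{3967 \sqrt[4]{2} \cdot 285^{\frac{3}{4}}}{45}$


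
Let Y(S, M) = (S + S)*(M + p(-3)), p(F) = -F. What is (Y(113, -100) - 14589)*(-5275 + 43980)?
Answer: -1413158255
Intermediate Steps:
Y(S, M) = 2*S*(3 + M) (Y(S, M) = (S + S)*(M - 1*(-3)) = (2*S)*(M + 3) = (2*S)*(3 + M) = 2*S*(3 + M))
(Y(113, -100) - 14589)*(-5275 + 43980) = (2*113*(3 - 100) - 14589)*(-5275 + 43980) = (2*113*(-97) - 14589)*38705 = (-21922 - 14589)*38705 = -36511*38705 = -1413158255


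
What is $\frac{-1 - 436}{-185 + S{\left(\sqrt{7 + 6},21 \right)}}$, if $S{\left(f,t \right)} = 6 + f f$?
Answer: $\frac{437}{166} \approx 2.6325$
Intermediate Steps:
$S{\left(f,t \right)} = 6 + f^{2}$
$\frac{-1 - 436}{-185 + S{\left(\sqrt{7 + 6},21 \right)}} = \frac{-1 - 436}{-185 + \left(6 + \left(\sqrt{7 + 6}\right)^{2}\right)} = - \frac{437}{-185 + \left(6 + \left(\sqrt{13}\right)^{2}\right)} = - \frac{437}{-185 + \left(6 + 13\right)} = - \frac{437}{-185 + 19} = - \frac{437}{-166} = \left(-437\right) \left(- \frac{1}{166}\right) = \frac{437}{166}$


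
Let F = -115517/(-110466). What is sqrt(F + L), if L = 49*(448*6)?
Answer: sqrt(494693652506)/1938 ≈ 362.92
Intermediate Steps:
F = 115517/110466 (F = -115517*(-1/110466) = 115517/110466 ≈ 1.0457)
L = 131712 (L = 49*2688 = 131712)
sqrt(F + L) = sqrt(115517/110466 + 131712) = sqrt(14549813309/110466) = sqrt(494693652506)/1938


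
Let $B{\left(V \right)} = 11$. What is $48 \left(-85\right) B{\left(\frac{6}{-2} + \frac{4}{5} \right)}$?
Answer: $-44880$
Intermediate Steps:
$48 \left(-85\right) B{\left(\frac{6}{-2} + \frac{4}{5} \right)} = 48 \left(-85\right) 11 = \left(-4080\right) 11 = -44880$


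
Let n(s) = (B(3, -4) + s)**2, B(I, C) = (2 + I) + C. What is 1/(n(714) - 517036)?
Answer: -1/5811 ≈ -0.00017209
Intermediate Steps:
B(I, C) = 2 + C + I
n(s) = (1 + s)**2 (n(s) = ((2 - 4 + 3) + s)**2 = (1 + s)**2)
1/(n(714) - 517036) = 1/((1 + 714)**2 - 517036) = 1/(715**2 - 517036) = 1/(511225 - 517036) = 1/(-5811) = -1/5811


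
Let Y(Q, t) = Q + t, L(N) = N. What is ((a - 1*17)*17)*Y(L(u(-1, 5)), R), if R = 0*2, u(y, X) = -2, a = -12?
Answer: 986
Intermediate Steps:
R = 0
((a - 1*17)*17)*Y(L(u(-1, 5)), R) = ((-12 - 1*17)*17)*(-2 + 0) = ((-12 - 17)*17)*(-2) = -29*17*(-2) = -493*(-2) = 986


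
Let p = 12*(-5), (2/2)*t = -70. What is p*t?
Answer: 4200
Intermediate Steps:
t = -70
p = -60
p*t = -60*(-70) = 4200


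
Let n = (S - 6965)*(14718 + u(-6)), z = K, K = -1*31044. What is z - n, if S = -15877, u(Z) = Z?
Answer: 336020460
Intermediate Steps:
K = -31044
z = -31044
n = -336051504 (n = (-15877 - 6965)*(14718 - 6) = -22842*14712 = -336051504)
z - n = -31044 - 1*(-336051504) = -31044 + 336051504 = 336020460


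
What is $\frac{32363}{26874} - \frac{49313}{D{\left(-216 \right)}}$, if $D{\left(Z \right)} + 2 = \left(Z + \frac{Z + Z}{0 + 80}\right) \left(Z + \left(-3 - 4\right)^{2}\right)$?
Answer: $- \frac{643595993}{4967900766} \approx -0.12955$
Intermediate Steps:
$D{\left(Z \right)} = -2 + \frac{41 Z \left(49 + Z\right)}{40}$ ($D{\left(Z \right)} = -2 + \left(Z + \frac{Z + Z}{0 + 80}\right) \left(Z + \left(-3 - 4\right)^{2}\right) = -2 + \left(Z + \frac{2 Z}{80}\right) \left(Z + \left(-7\right)^{2}\right) = -2 + \left(Z + 2 Z \frac{1}{80}\right) \left(Z + 49\right) = -2 + \left(Z + \frac{Z}{40}\right) \left(49 + Z\right) = -2 + \frac{41 Z}{40} \left(49 + Z\right) = -2 + \frac{41 Z \left(49 + Z\right)}{40}$)
$\frac{32363}{26874} - \frac{49313}{D{\left(-216 \right)}} = \frac{32363}{26874} - \frac{49313}{-2 + \frac{41 \left(-216\right)^{2}}{40} + \frac{2009}{40} \left(-216\right)} = 32363 \cdot \frac{1}{26874} - \frac{49313}{-2 + \frac{41}{40} \cdot 46656 - \frac{54243}{5}} = \frac{32363}{26874} - \frac{49313}{-2 + \frac{239112}{5} - \frac{54243}{5}} = \frac{32363}{26874} - \frac{49313}{\frac{184859}{5}} = \frac{32363}{26874} - \frac{246565}{184859} = - \frac{643595993}{4967900766}$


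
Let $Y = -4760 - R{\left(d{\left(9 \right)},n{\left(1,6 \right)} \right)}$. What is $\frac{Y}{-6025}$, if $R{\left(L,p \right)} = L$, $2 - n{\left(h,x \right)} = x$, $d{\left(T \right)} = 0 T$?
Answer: $\frac{952}{1205} \approx 0.79004$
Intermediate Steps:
$d{\left(T \right)} = 0$
$n{\left(h,x \right)} = 2 - x$
$Y = -4760$ ($Y = -4760 - 0 = -4760 + 0 = -4760$)
$\frac{Y}{-6025} = - \frac{4760}{-6025} = \left(-4760\right) \left(- \frac{1}{6025}\right) = \frac{952}{1205}$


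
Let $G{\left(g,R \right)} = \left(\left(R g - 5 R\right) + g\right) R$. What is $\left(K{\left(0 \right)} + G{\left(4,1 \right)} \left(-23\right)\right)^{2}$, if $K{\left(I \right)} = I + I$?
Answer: $4761$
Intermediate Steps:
$K{\left(I \right)} = 2 I$
$G{\left(g,R \right)} = R \left(g - 5 R + R g\right)$ ($G{\left(g,R \right)} = \left(\left(- 5 R + R g\right) + g\right) R = \left(g - 5 R + R g\right) R = R \left(g - 5 R + R g\right)$)
$\left(K{\left(0 \right)} + G{\left(4,1 \right)} \left(-23\right)\right)^{2} = \left(2 \cdot 0 + 1 \left(4 - 5 + 1 \cdot 4\right) \left(-23\right)\right)^{2} = \left(0 + 1 \left(4 - 5 + 4\right) \left(-23\right)\right)^{2} = \left(0 + 1 \cdot 3 \left(-23\right)\right)^{2} = \left(0 + 3 \left(-23\right)\right)^{2} = \left(0 - 69\right)^{2} = \left(-69\right)^{2} = 4761$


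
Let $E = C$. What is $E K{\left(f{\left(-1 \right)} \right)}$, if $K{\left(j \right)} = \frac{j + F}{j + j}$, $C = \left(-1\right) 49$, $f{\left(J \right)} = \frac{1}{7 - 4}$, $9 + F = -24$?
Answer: $2401$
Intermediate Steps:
$F = -33$ ($F = -9 - 24 = -33$)
$f{\left(J \right)} = \frac{1}{3}$
$C = -49$
$K{\left(j \right)} = \frac{-33 + j}{2 j}$ ($K{\left(j \right)} = \frac{j - 33}{j + j} = \frac{-33 + j}{2 j}$)
$E = -49$
$E K{\left(f{\left(-1 \right)} \right)} = - 49 \frac{\frac{1}{\frac{1}{3}} \left(-33 + \frac{1}{3}\right)}{2} = - 49 \cdot \frac{1}{2} \cdot 3 \left(- \frac{98}{3}\right) = \left(-49\right) \left(-49\right) = 2401$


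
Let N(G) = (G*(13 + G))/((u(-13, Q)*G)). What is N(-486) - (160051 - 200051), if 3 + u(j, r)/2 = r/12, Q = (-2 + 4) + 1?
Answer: 40086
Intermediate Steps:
Q = 3 (Q = 2 + 1 = 3)
u(j, r) = -6 + r/6 (u(j, r) = -6 + 2*(r/12) = -6 + r/6)
N(G) = -26/11 - 2*G/11 (N(G) = (G*(13 + G))/(((-6 + (⅙)*3)*G)) = (G*(13 + G))/(((-6 + ½)*G)) = (G*(13 + G))/((-11*G/2)) = (G*(13 + G))*(-2/(11*G)) = -26/11 - 2*G/11)
N(-486) - (160051 - 200051) = (-26/11 - 2/11*(-486)) - (160051 - 200051) = (-26/11 + 972/11) - 1*(-40000) = 86 + 40000 = 40086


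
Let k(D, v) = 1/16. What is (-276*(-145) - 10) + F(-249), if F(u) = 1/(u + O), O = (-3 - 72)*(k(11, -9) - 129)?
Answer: 6031147426/150741 ≈ 40010.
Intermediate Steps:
k(D, v) = 1/16
O = 154725/16 (O = (-3 - 72)*(1/16 - 129) = -75*(-2063/16) = 154725/16 ≈ 9670.3)
F(u) = 1/(154725/16 + u) (F(u) = 1/(u + 154725/16) = 1/(154725/16 + u))
(-276*(-145) - 10) + F(-249) = (-276*(-145) - 10) + 16/(154725 + 16*(-249)) = (40020 - 10) + 16/(154725 - 3984) = 40010 + 16/150741 = 6031147426/150741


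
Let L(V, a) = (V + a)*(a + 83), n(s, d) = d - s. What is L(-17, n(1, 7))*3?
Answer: -2937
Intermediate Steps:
L(V, a) = (83 + a)*(V + a) (L(V, a) = (V + a)*(83 + a) = (83 + a)*(V + a))
L(-17, n(1, 7))*3 = ((7 - 1*1)² + 83*(-17) + 83*(7 - 1*1) - 17*(7 - 1*1))*3 = ((7 - 1)² - 1411 + 83*(7 - 1) - 17*(7 - 1))*3 = (6² - 1411 + 83*6 - 17*6)*3 = (36 - 1411 + 498 - 102)*3 = -979*3 = -2937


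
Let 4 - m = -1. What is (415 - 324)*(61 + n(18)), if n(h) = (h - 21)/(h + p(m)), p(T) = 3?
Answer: 5538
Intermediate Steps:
m = 5 (m = 4 - 1*(-1) = 4 + 1 = 5)
n(h) = (-21 + h)/(3 + h) (n(h) = (h - 21)/(h + 3) = (-21 + h)/(3 + h))
(415 - 324)*(61 + n(18)) = (415 - 324)*(61 + (-21 + 18)/(3 + 18)) = 91*(61 - 3/21) = 91*(61 + (1/21)*(-3)) = 91*(61 - 1/7) = 91*(426/7) = 5538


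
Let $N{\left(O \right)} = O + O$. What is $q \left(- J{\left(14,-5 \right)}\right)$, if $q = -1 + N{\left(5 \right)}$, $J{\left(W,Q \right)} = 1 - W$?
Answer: $117$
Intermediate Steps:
$N{\left(O \right)} = 2 O$
$q = 9$ ($q = -1 + 2 \cdot 5 = -1 + 10 = 9$)
$q \left(- J{\left(14,-5 \right)}\right) = 9 \left(- (1 - 14)\right) = 9 \left(\left(-1\right) \left(-13\right)\right) = 9 \cdot 13 = 117$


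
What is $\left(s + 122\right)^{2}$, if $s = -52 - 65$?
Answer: $25$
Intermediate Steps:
$s = -117$
$\left(s + 122\right)^{2} = \left(-117 + 122\right)^{2} = 5^{2} = 25$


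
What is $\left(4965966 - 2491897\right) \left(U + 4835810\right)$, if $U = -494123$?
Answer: $10741633214403$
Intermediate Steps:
$\left(4965966 - 2491897\right) \left(U + 4835810\right) = \left(4965966 - 2491897\right) \left(-494123 + 4835810\right) = 2474069 \cdot 4341687 = 10741633214403$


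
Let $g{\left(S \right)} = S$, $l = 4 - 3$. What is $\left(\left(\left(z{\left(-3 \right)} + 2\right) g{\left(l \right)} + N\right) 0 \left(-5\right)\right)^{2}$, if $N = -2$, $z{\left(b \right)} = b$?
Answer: $0$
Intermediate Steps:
$l = 1$ ($l = 4 - 3 = 1$)
$\left(\left(\left(z{\left(-3 \right)} + 2\right) g{\left(l \right)} + N\right) 0 \left(-5\right)\right)^{2} = \left(\left(\left(-3 + 2\right) 1 - 2\right) 0 \left(-5\right)\right)^{2} = \left(\left(\left(-1\right) 1 - 2\right) 0\right)^{2} = \left(\left(-1 - 2\right) 0\right)^{2} = \left(\left(-3\right) 0\right)^{2} = 0^{2} = 0$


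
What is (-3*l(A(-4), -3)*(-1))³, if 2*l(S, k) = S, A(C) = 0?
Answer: 0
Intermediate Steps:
l(S, k) = S/2
(-3*l(A(-4), -3)*(-1))³ = (-3*((½)*0)*(-1))³ = (-3*0*(-1))³ = (-0*(-1))³ = (-1*0)³ = 0³ = 0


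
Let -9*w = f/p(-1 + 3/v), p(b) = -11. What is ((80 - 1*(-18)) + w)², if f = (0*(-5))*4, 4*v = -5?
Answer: 9604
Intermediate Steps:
v = -5/4 (v = (¼)*(-5) = -5/4 ≈ -1.2500)
f = 0 (f = 0*4 = 0)
w = 0 (w = -0/(-11) = -0*(-1)/11 = -⅑*0 = 0)
((80 - 1*(-18)) + w)² = ((80 - 1*(-18)) + 0)² = ((80 + 18) + 0)² = (98 + 0)² = 98² = 9604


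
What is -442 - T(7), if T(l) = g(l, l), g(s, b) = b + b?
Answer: -456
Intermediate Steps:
g(s, b) = 2*b
T(l) = 2*l
-442 - T(7) = -442 - 2*7 = -442 - 1*14 = -442 - 14 = -456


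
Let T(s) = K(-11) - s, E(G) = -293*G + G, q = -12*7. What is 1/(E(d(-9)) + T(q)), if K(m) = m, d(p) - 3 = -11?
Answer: 1/2409 ≈ 0.00041511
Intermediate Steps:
d(p) = -8 (d(p) = 3 - 11 = -8)
q = -84
E(G) = -292*G
T(s) = -11 - s
1/(E(d(-9)) + T(q)) = 1/(-292*(-8) + (-11 - 1*(-84))) = 1/(2336 + (-11 + 84)) = 1/(2336 + 73) = 1/2409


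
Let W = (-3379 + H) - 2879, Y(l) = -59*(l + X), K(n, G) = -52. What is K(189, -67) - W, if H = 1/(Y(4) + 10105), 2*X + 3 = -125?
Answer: 84680869/13645 ≈ 6206.0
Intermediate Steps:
X = -64 (X = -3/2 + (1/2)*(-125) = -3/2 - 125/2 = -64)
Y(l) = 3776 - 59*l (Y(l) = -59*(l - 64) = -59*(-64 + l) = 3776 - 59*l)
H = 1/13645 (H = 1/((3776 - 59*4) + 10105) = 1/((3776 - 236) + 10105) = 1/(3540 + 10105) = 1/13645 ≈ 7.3287e-5)
W = -85390409/13645 (W = (-3379 + 1/13645) - 2879 = -46106454/13645 - 2879 = -85390409/13645 ≈ -6258.0)
K(189, -67) - W = -52 - 1*(-85390409/13645) = -52 + 85390409/13645 = 84680869/13645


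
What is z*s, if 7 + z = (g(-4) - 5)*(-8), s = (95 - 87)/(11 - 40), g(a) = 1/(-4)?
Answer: -280/29 ≈ -9.6552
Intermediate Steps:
g(a) = -1/4
s = -8/29 (s = 8/(-29) = 8*(-1/29) = -8/29 ≈ -0.27586)
z = 35 (z = -7 + (-1/4 - 5)*(-8) = -7 - 21/4*(-8) = -7 + 42 = 35)
z*s = 35*(-8/29) = -280/29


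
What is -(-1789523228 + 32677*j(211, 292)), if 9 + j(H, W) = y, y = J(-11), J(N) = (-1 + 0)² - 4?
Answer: 1789915352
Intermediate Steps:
J(N) = -3 (J(N) = (-1)² - 4 = 1 - 4 = -3)
y = -3
j(H, W) = -12 (j(H, W) = -9 - 3 = -12)
-(-1789523228 + 32677*j(211, 292)) = -32677/(1/(-54764 - 12)) = -32677/(1/(-54776)) = -32677/(-1/54776) = -32677*(-54776) = 1789915352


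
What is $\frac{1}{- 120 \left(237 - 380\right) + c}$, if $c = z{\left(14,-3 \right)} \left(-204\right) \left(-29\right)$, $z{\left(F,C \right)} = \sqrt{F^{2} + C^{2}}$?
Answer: $- \frac{143}{57336174} + \frac{493 \sqrt{205}}{573361740} \approx 9.817 \cdot 10^{-6}$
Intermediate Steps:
$z{\left(F,C \right)} = \sqrt{C^{2} + F^{2}}$
$c = 5916 \sqrt{205}$ ($c = \sqrt{\left(-3\right)^{2} + 14^{2}} \left(-204\right) \left(-29\right) = \sqrt{9 + 196} \left(-204\right) \left(-29\right) = \sqrt{205} \left(-204\right) \left(-29\right) = - 204 \sqrt{205} \left(-29\right) = 5916 \sqrt{205} \approx 84704.0$)
$\frac{1}{- 120 \left(237 - 380\right) + c} = \frac{1}{- 120 \left(237 - 380\right) + 5916 \sqrt{205}} = \frac{1}{\left(-120\right) \left(-143\right) + 5916 \sqrt{205}} = \frac{1}{17160 + 5916 \sqrt{205}}$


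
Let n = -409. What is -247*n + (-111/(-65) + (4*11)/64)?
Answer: 105066411/1040 ≈ 1.0103e+5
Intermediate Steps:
-247*n + (-111/(-65) + (4*11)/64) = -247*(-409) + (-111/(-65) + (4*11)/64) = 101023 + (-111*(-1/65) + 44*(1/64)) = 101023 + (111/65 + 11/16) = 101023 + 2491/1040 = 105066411/1040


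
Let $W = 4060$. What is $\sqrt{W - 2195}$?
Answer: $\sqrt{1865} \approx 43.186$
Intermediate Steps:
$\sqrt{W - 2195} = \sqrt{4060 - 2195} = \sqrt{1865}$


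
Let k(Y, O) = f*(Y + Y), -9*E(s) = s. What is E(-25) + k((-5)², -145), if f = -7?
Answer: -3125/9 ≈ -347.22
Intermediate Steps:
E(s) = -s/9
k(Y, O) = -14*Y (k(Y, O) = -7*(Y + Y) = -14*Y)
E(-25) + k((-5)², -145) = -⅑*(-25) - 14*(-5)² = 25/9 - 14*25 = 25/9 - 350 = -3125/9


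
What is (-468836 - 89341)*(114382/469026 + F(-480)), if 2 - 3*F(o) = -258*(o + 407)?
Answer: 273889840551779/78171 ≈ 3.5037e+9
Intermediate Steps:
F(o) = 105008/3 + 86*o (F(o) = 2/3 - (-86)*(o + 407) = 2/3 - (-86)*(407 + o) = 2/3 - (-105006 - 258*o)/3 = 2/3 + (35002 + 86*o) = 105008/3 + 86*o)
(-468836 - 89341)*(114382/469026 + F(-480)) = (-468836 - 89341)*(114382/469026 + (105008/3 + 86*(-480))) = -558177*(114382*(1/469026) + (105008/3 - 41280)) = -558177*(57191/234513 - 18832/3) = -558177*(-1472059081/234513) = 273889840551779/78171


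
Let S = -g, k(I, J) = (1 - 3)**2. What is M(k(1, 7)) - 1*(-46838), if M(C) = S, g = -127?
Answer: 46965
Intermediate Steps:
k(I, J) = 4 (k(I, J) = (-2)**2 = 4)
S = 127 (S = -1*(-127) = 127)
M(C) = 127
M(k(1, 7)) - 1*(-46838) = 127 - 1*(-46838) = 127 + 46838 = 46965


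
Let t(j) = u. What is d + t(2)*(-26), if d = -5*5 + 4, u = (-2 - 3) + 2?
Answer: 57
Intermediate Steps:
u = -3 (u = -5 + 2 = -3)
t(j) = -3
d = -21 (d = -25 + 4 = -21)
d + t(2)*(-26) = -21 - 3*(-26) = -21 + 78 = 57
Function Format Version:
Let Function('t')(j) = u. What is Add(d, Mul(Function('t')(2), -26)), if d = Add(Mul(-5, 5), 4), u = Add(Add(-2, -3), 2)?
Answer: 57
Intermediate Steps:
u = -3 (u = Add(-5, 2) = -3)
Function('t')(j) = -3
d = -21 (d = Add(-25, 4) = -21)
Add(d, Mul(Function('t')(2), -26)) = Add(-21, Mul(-3, -26)) = Add(-21, 78) = 57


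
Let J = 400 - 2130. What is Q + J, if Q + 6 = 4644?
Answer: 2908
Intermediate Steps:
Q = 4638 (Q = -6 + 4644 = 4638)
J = -1730
Q + J = 4638 - 1730 = 2908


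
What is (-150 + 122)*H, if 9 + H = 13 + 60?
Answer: -1792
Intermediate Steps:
H = 64 (H = -9 + (13 + 60) = -9 + 73 = 64)
(-150 + 122)*H = (-150 + 122)*64 = -28*64 = -1792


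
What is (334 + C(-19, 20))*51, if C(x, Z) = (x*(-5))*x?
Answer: -75021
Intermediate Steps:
C(x, Z) = -5*x² (C(x, Z) = (-5*x)*x = -5*x²)
(334 + C(-19, 20))*51 = (334 - 5*(-19)²)*51 = (334 - 5*361)*51 = (334 - 1805)*51 = -1471*51 = -75021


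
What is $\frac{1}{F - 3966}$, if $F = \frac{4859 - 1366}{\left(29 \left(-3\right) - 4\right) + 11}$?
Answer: $- \frac{80}{320773} \approx -0.0002494$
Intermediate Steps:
$F = - \frac{3493}{80}$ ($F = \frac{3493}{\left(-87 - 4\right) + 11} = \frac{3493}{-91 + 11} = \frac{3493}{-80} = 3493 \left(- \frac{1}{80}\right) = - \frac{3493}{80} \approx -43.662$)
$\frac{1}{F - 3966} = \frac{1}{- \frac{3493}{80} - 3966} = \frac{1}{- \frac{320773}{80}} = - \frac{80}{320773}$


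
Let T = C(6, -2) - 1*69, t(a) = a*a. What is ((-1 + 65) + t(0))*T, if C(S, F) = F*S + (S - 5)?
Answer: -5120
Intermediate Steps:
C(S, F) = -5 + S + F*S (C(S, F) = F*S + (-5 + S) = -5 + S + F*S)
t(a) = a**2
T = -80 (T = (-5 + 6 - 2*6) - 1*69 = (-5 + 6 - 12) - 69 = -11 - 69 = -80)
((-1 + 65) + t(0))*T = ((-1 + 65) + 0**2)*(-80) = (64 + 0)*(-80) = 64*(-80) = -5120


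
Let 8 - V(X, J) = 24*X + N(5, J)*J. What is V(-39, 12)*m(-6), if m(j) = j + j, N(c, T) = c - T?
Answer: -12336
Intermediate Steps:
m(j) = 2*j
V(X, J) = 8 - 24*X - J*(5 - J) (V(X, J) = 8 - (24*X + (5 - J)*J) = 8 - (24*X + J*(5 - J)) = 8 + (-24*X - J*(5 - J)) = 8 - 24*X - J*(5 - J))
V(-39, 12)*m(-6) = (8 - 24*(-39) + 12*(-5 + 12))*(2*(-6)) = (8 + 936 + 12*7)*(-12) = (8 + 936 + 84)*(-12) = 1028*(-12) = -12336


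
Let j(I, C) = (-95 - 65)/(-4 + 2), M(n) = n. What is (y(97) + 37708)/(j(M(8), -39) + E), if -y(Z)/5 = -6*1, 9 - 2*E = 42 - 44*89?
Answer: 75476/4043 ≈ 18.668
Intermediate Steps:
j(I, C) = 80 (j(I, C) = -160/(-2) = -160*(-½) = 80)
E = 3883/2 (E = 9/2 - (42 - 44*89)/2 = 9/2 - (42 - 3916)/2 = 9/2 - ½*(-3874) = 9/2 + 1937 = 3883/2 ≈ 1941.5)
y(Z) = 30 (y(Z) = -(-30) = -5*(-6) = 30)
(y(97) + 37708)/(j(M(8), -39) + E) = (30 + 37708)/(80 + 3883/2) = 37738/(4043/2) = 37738*(2/4043) = 75476/4043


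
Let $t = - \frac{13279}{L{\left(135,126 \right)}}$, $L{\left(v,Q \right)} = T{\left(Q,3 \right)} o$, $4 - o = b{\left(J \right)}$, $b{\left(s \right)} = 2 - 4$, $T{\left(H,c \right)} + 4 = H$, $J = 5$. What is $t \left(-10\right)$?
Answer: $\frac{66395}{366} \approx 181.41$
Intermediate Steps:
$T{\left(H,c \right)} = -4 + H$
$b{\left(s \right)} = -2$
$o = 6$ ($o = 4 - -2 = 4 + 2 = 6$)
$L{\left(v,Q \right)} = -24 + 6 Q$ ($L{\left(v,Q \right)} = \left(-4 + Q\right) 6 = -24 + 6 Q$)
$t = - \frac{13279}{732}$ ($t = - \frac{13279}{-24 + 6 \cdot 126} = - \frac{13279}{-24 + 756} = - \frac{13279}{732} \approx -18.141$)
$t \left(-10\right) = \left(- \frac{13279}{732}\right) \left(-10\right) = \frac{66395}{366}$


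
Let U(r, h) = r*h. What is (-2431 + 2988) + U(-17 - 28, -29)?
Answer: 1862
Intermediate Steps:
U(r, h) = h*r
(-2431 + 2988) + U(-17 - 28, -29) = (-2431 + 2988) - 29*(-17 - 28) = 557 - 29*(-45) = 557 + 1305 = 1862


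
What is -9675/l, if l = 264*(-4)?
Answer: 3225/352 ≈ 9.1619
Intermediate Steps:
l = -1056
-9675/l = -9675/(-1056) = -9675*(-1/1056) = 3225/352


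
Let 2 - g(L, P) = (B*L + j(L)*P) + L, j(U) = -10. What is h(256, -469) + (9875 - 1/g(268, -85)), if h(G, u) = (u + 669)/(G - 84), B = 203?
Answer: 23577956043/2387360 ≈ 9876.2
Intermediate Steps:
h(G, u) = (669 + u)/(-84 + G)
g(L, P) = 2 - 204*L + 10*P (g(L, P) = 2 - ((203*L - 10*P) + L) = 2 - ((-10*P + 203*L) + L) = 2 - (-10*P + 204*L) = 2 + (-204*L + 10*P) = 2 - 204*L + 10*P)
h(256, -469) + (9875 - 1/g(268, -85)) = (669 - 469)/(-84 + 256) + (9875 - 1/(2 - 204*268 + 10*(-85))) = 200/172 + (9875 - 1/(2 - 54672 - 850)) = (1/172)*200 + (9875 - 1/(-55520)) = 50/43 + (9875 - 1*(-1/55520)) = 50/43 + (9875 + 1/55520) = 50/43 + 548260001/55520 = 23577956043/2387360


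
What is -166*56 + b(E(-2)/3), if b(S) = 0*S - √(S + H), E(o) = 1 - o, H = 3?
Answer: -9298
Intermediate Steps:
b(S) = -√(3 + S) (b(S) = 0*S - √(S + 3) = 0 - √(3 + S) = -√(3 + S))
-166*56 + b(E(-2)/3) = -166*56 - √(3 + (1 - 1*(-2))/3) = -9296 - √(3 + (1 + 2)*(⅓)) = -9296 - √(3 + 3*(⅓)) = -9296 - √(3 + 1) = -9296 - √4 = -9296 - 1*2 = -9296 - 2 = -9298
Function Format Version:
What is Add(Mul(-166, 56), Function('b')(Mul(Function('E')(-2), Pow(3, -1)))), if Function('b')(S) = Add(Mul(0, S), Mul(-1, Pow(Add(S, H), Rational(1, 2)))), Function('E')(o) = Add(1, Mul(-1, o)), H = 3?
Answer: -9298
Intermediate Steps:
Function('b')(S) = Mul(-1, Pow(Add(3, S), Rational(1, 2))) (Function('b')(S) = Add(Mul(0, S), Mul(-1, Pow(Add(S, 3), Rational(1, 2)))) = Add(0, Mul(-1, Pow(Add(3, S), Rational(1, 2)))) = Mul(-1, Pow(Add(3, S), Rational(1, 2))))
Add(Mul(-166, 56), Function('b')(Mul(Function('E')(-2), Pow(3, -1)))) = Add(Mul(-166, 56), Mul(-1, Pow(Add(3, Mul(Add(1, Mul(-1, -2)), Pow(3, -1))), Rational(1, 2)))) = Add(-9296, Mul(-1, Pow(Add(3, Mul(Add(1, 2), Rational(1, 3))), Rational(1, 2)))) = Add(-9296, Mul(-1, Pow(Add(3, Mul(3, Rational(1, 3))), Rational(1, 2)))) = Add(-9296, Mul(-1, Pow(Add(3, 1), Rational(1, 2)))) = Add(-9296, Mul(-1, Pow(4, Rational(1, 2)))) = Add(-9296, Mul(-1, 2)) = Add(-9296, -2) = -9298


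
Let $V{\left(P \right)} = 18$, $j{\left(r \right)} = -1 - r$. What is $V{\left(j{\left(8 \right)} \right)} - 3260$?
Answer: $-3242$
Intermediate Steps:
$V{\left(j{\left(8 \right)} \right)} - 3260 = 18 - 3260 = -3242$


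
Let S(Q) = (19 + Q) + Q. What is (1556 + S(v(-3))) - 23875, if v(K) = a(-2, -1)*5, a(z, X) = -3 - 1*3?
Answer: -22360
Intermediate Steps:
a(z, X) = -6 (a(z, X) = -3 - 3 = -6)
v(K) = -30 (v(K) = -6*5 = -30)
S(Q) = 19 + 2*Q
(1556 + S(v(-3))) - 23875 = (1556 + (19 + 2*(-30))) - 23875 = (1556 + (19 - 60)) - 23875 = (1556 - 41) - 23875 = 1515 - 23875 = -22360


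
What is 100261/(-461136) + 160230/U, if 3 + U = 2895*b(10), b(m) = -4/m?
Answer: -8222691589/59486544 ≈ -138.23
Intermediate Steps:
U = -1161 (U = -3 + 2895*(-4/10) = -3 + 2895*(-4*1/10) = -3 + 2895*(-2/5) = -3 - 1158 = -1161)
100261/(-461136) + 160230/U = 100261/(-461136) + 160230/(-1161) = 100261*(-1/461136) + 160230*(-1/1161) = -100261/461136 - 53410/387 = -8222691589/59486544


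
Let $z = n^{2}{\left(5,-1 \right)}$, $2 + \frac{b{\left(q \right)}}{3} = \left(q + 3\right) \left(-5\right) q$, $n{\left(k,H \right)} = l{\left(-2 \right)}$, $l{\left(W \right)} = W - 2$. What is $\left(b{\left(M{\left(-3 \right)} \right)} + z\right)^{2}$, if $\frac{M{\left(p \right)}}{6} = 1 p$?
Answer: $16321600$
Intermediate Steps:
$M{\left(p \right)} = 6 p$ ($M{\left(p \right)} = 6 \cdot 1 p = 6 p$)
$l{\left(W \right)} = -2 + W$
$n{\left(k,H \right)} = -4$ ($n{\left(k,H \right)} = -2 - 2 = -4$)
$b{\left(q \right)} = -6 + 3 q \left(-15 - 5 q\right)$ ($b{\left(q \right)} = -6 + 3 \left(q + 3\right) \left(-5\right) q = -6 + 3 \left(3 + q\right) \left(-5\right) q = -6 + 3 \left(-15 - 5 q\right) q = -6 + 3 q \left(-15 - 5 q\right)$)
$z = 16$ ($z = \left(-4\right)^{2} = 16$)
$\left(b{\left(M{\left(-3 \right)} \right)} + z\right)^{2} = \left(\left(-6 - 45 \cdot 6 \left(-3\right) - 15 \left(6 \left(-3\right)\right)^{2}\right) + 16\right)^{2} = \left(\left(-6 - -810 - 15 \left(-18\right)^{2}\right) + 16\right)^{2} = \left(\left(-6 + 810 - 4860\right) + 16\right)^{2} = \left(-4056 + 16\right)^{2} = \left(-4040\right)^{2} = 16321600$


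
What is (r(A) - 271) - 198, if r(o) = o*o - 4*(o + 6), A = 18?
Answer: -241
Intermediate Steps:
r(o) = -24 + o² - 4*o (r(o) = o² - 4*(6 + o) = o² + (-24 - 4*o) = -24 + o² - 4*o)
(r(A) - 271) - 198 = ((-24 + 18² - 4*18) - 271) - 198 = ((-24 + 324 - 72) - 271) - 198 = (228 - 271) - 198 = -43 - 198 = -241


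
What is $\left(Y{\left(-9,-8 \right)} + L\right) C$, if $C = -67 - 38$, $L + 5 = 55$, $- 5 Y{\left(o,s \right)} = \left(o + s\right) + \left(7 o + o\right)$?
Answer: $-7119$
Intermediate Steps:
$Y{\left(o,s \right)} = - \frac{9 o}{5} - \frac{s}{5}$ ($Y{\left(o,s \right)} = - \frac{\left(o + s\right) + \left(7 o + o\right)}{5} = - \frac{\left(o + s\right) + 8 o}{5} = - \frac{s + 9 o}{5} = - \frac{9 o}{5} - \frac{s}{5}$)
$L = 50$ ($L = -5 + 55 = 50$)
$C = -105$
$\left(Y{\left(-9,-8 \right)} + L\right) C = \left(\left(\left(- \frac{9}{5}\right) \left(-9\right) - - \frac{8}{5}\right) + 50\right) \left(-105\right) = \left(\left(\frac{81}{5} + \frac{8}{5}\right) + 50\right) \left(-105\right) = \left(\frac{89}{5} + 50\right) \left(-105\right) = \frac{339}{5} \left(-105\right) = -7119$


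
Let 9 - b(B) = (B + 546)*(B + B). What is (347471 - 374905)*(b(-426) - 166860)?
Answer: 1772538174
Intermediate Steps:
b(B) = 9 - 2*B*(546 + B) (b(B) = 9 - (B + 546)*(B + B) = 9 - (546 + B)*2*B = 9 - 2*B*(546 + B))
(347471 - 374905)*(b(-426) - 166860) = (347471 - 374905)*((9 - 1092*(-426) - 2*(-426)²) - 166860) = -27434*((9 + 465192 - 2*181476) - 166860) = -27434*((9 + 465192 - 362952) - 166860) = -27434*(102249 - 166860) = -27434*(-64611) = 1772538174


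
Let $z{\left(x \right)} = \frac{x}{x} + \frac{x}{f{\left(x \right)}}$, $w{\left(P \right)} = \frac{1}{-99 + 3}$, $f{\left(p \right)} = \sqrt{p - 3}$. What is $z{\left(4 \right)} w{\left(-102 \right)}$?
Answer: $- \frac{5}{96} \approx -0.052083$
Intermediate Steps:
$f{\left(p \right)} = \sqrt{-3 + p}$
$w{\left(P \right)} = - \frac{1}{96}$ ($w{\left(P \right)} = \frac{1}{-96} = - \frac{1}{96}$)
$z{\left(x \right)} = 1 + \frac{x}{\sqrt{-3 + x}}$ ($z{\left(x \right)} = \frac{x}{x} + \frac{x}{\sqrt{-3 + x}} = 1 + \frac{x}{\sqrt{-3 + x}}$)
$z{\left(4 \right)} w{\left(-102 \right)} = \left(1 + \frac{4}{\sqrt{-3 + 4}}\right) \left(- \frac{1}{96}\right) = \left(1 + 4 \frac{1}{\sqrt{1}}\right) \left(- \frac{1}{96}\right) = \left(1 + 4 \cdot 1\right) \left(- \frac{1}{96}\right) = \left(1 + 4\right) \left(- \frac{1}{96}\right) = 5 \left(- \frac{1}{96}\right) = - \frac{5}{96}$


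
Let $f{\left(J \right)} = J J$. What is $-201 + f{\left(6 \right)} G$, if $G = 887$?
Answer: $31731$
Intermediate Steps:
$f{\left(J \right)} = J^{2}$
$-201 + f{\left(6 \right)} G = -201 + 6^{2} \cdot 887 = -201 + 36 \cdot 887 = -201 + 31932 = 31731$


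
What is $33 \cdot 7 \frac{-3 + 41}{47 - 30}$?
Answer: $\frac{8778}{17} \approx 516.35$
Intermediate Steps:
$33 \cdot 7 \frac{-3 + 41}{47 - 30} = 231 \cdot \frac{38}{17} = \frac{8778}{17}$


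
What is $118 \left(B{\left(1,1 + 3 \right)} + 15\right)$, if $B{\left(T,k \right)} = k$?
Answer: $2242$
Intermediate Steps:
$118 \left(B{\left(1,1 + 3 \right)} + 15\right) = 118 \left(\left(1 + 3\right) + 15\right) = 118 \left(4 + 15\right) = 118 \cdot 19 = 2242$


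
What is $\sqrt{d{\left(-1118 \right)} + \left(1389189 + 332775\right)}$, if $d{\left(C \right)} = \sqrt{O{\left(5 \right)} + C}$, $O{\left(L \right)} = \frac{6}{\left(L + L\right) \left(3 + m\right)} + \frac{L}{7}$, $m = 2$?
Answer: $\frac{2 \sqrt{527351475 + 35 i \sqrt{85533}}}{35} \approx 1312.2 + 0.012736 i$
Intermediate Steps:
$O{\left(L \right)} = \frac{L}{7} + \frac{3}{5 L}$ ($O{\left(L \right)} = \frac{6}{\left(L + L\right) \left(3 + 2\right)} + \frac{L}{7} = \frac{6}{2 L 5} + L \frac{1}{7} = \frac{6}{10 L} + \frac{L}{7} = 6 \frac{1}{10 L} + \frac{L}{7} = \frac{3}{5 L} + \frac{L}{7} = \frac{L}{7} + \frac{3}{5 L}$)
$d{\left(C \right)} = \sqrt{\frac{146}{175} + C}$ ($d{\left(C \right)} = \sqrt{\left(\frac{1}{7} \cdot 5 + \frac{3}{5 \cdot 5}\right) + C} = \sqrt{\left(\frac{5}{7} + \frac{3}{5} \cdot \frac{1}{5}\right) + C} = \sqrt{\left(\frac{5}{7} + \frac{3}{25}\right) + C} = \sqrt{\frac{146}{175} + C}$)
$\sqrt{d{\left(-1118 \right)} + \left(1389189 + 332775\right)} = \sqrt{\frac{\sqrt{1022 + 1225 \left(-1118\right)}}{35} + \left(1389189 + 332775\right)} = \sqrt{\frac{\sqrt{1022 - 1369550}}{35} + 1721964} = \sqrt{\frac{\sqrt{-1368528}}{35} + 1721964} = \sqrt{\frac{4 i \sqrt{85533}}{35} + 1721964} = \sqrt{1721964 + \frac{4 i \sqrt{85533}}{35}}$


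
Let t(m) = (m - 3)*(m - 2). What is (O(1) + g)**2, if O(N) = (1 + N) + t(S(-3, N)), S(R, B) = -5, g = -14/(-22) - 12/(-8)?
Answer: 1750329/484 ≈ 3616.4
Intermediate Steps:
g = 47/22 (g = -14*(-1/22) - 12*(-1/8) = 7/11 + 3/2 = 47/22 ≈ 2.1364)
t(m) = (-3 + m)*(-2 + m)
O(N) = 57 + N (O(N) = (1 + N) + (6 + (-5)**2 - 5*(-5)) = (1 + N) + (6 + 25 + 25) = (1 + N) + 56 = 57 + N)
(O(1) + g)**2 = ((57 + 1) + 47/22)**2 = (58 + 47/22)**2 = (1323/22)**2 = 1750329/484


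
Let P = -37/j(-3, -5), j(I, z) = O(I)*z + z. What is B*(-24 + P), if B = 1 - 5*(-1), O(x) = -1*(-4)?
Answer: -3378/25 ≈ -135.12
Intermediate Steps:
O(x) = 4
B = 6 (B = 1 + 5 = 6)
j(I, z) = 5*z (j(I, z) = 4*z + z = 5*z)
P = 37/25 (P = -37/(5*(-5)) = -37/(-25) = -37*(-1/25) = 37/25 ≈ 1.4800)
B*(-24 + P) = 6*(-24 + 37/25) = 6*(-563/25) = -3378/25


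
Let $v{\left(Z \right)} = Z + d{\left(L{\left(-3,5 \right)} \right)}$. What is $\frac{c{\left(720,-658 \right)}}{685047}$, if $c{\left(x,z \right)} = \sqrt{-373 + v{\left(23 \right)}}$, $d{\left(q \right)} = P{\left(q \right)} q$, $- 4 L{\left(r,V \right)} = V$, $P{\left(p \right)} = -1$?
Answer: $\frac{i \sqrt{155}}{456698} \approx 2.7261 \cdot 10^{-5} i$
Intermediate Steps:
$L{\left(r,V \right)} = - \frac{V}{4}$
$d{\left(q \right)} = - q$
$v{\left(Z \right)} = \frac{5}{4} + Z$ ($v{\left(Z \right)} = Z - \left(- \frac{1}{4}\right) 5 = Z - - \frac{5}{4} = Z + \frac{5}{4} = \frac{5}{4} + Z$)
$c{\left(x,z \right)} = \frac{3 i \sqrt{155}}{2}$ ($c{\left(x,z \right)} = \sqrt{-373 + \left(\frac{5}{4} + 23\right)} = \sqrt{-373 + \frac{97}{4}} = \sqrt{- \frac{1395}{4}} = \frac{3 i \sqrt{155}}{2}$)
$\frac{c{\left(720,-658 \right)}}{685047} = \frac{\frac{3}{2} i \sqrt{155}}{685047} = \frac{3 i \sqrt{155}}{2} \cdot \frac{1}{685047} = \frac{i \sqrt{155}}{456698}$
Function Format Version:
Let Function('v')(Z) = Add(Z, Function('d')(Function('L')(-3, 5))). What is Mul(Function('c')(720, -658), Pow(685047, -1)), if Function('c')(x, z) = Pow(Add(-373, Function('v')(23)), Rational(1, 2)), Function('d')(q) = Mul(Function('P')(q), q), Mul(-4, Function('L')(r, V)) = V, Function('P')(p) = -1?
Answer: Mul(Rational(1, 456698), I, Pow(155, Rational(1, 2))) ≈ Mul(2.7261e-5, I)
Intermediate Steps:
Function('L')(r, V) = Mul(Rational(-1, 4), V)
Function('d')(q) = Mul(-1, q)
Function('v')(Z) = Add(Rational(5, 4), Z) (Function('v')(Z) = Add(Z, Mul(-1, Mul(Rational(-1, 4), 5))) = Add(Z, Mul(-1, Rational(-5, 4))) = Add(Z, Rational(5, 4)) = Add(Rational(5, 4), Z))
Function('c')(x, z) = Mul(Rational(3, 2), I, Pow(155, Rational(1, 2))) (Function('c')(x, z) = Pow(Add(-373, Add(Rational(5, 4), 23)), Rational(1, 2)) = Pow(Add(-373, Rational(97, 4)), Rational(1, 2)) = Pow(Rational(-1395, 4), Rational(1, 2)) = Mul(Rational(3, 2), I, Pow(155, Rational(1, 2))))
Mul(Function('c')(720, -658), Pow(685047, -1)) = Mul(Mul(Rational(3, 2), I, Pow(155, Rational(1, 2))), Pow(685047, -1)) = Mul(Mul(Rational(3, 2), I, Pow(155, Rational(1, 2))), Rational(1, 685047)) = Mul(Rational(1, 456698), I, Pow(155, Rational(1, 2)))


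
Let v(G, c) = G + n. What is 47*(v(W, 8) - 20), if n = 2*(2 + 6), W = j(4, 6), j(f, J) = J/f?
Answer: -235/2 ≈ -117.50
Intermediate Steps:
W = 3/2 (W = 6/4 = 6*(¼) = 3/2 ≈ 1.5000)
n = 16 (n = 2*8 = 16)
v(G, c) = 16 + G (v(G, c) = G + 16 = 16 + G)
47*(v(W, 8) - 20) = 47*((16 + 3/2) - 20) = 47*(35/2 - 20) = 47*(-5/2) = -235/2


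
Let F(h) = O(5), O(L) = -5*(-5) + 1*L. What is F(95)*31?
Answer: 930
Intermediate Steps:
O(L) = 25 + L
F(h) = 30 (F(h) = 25 + 5 = 30)
F(95)*31 = 30*31 = 930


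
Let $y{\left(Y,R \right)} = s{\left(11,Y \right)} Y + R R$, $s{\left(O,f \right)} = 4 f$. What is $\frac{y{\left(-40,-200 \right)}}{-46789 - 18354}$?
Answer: $- \frac{46400}{65143} \approx -0.71228$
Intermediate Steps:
$y{\left(Y,R \right)} = R^{2} + 4 Y^{2}$ ($y{\left(Y,R \right)} = 4 Y Y + R R = 4 Y^{2} + R^{2} = R^{2} + 4 Y^{2}$)
$\frac{y{\left(-40,-200 \right)}}{-46789 - 18354} = \frac{\left(-200\right)^{2} + 4 \left(-40\right)^{2}}{-46789 - 18354} = \frac{40000 + 4 \cdot 1600}{-46789 - 18354} = \frac{40000 + 6400}{-65143} = 46400 \left(- \frac{1}{65143}\right) = - \frac{46400}{65143}$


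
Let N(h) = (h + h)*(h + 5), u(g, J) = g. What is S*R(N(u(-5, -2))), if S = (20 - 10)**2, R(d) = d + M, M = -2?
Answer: -200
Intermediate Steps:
N(h) = 2*h*(5 + h) (N(h) = (2*h)*(5 + h) = 2*h*(5 + h))
R(d) = -2 + d (R(d) = d - 2 = -2 + d)
S = 100 (S = 10**2 = 100)
S*R(N(u(-5, -2))) = 100*(-2 + 2*(-5)*(5 - 5)) = 100*(-2 + 2*(-5)*0) = 100*(-2 + 0) = 100*(-2) = -200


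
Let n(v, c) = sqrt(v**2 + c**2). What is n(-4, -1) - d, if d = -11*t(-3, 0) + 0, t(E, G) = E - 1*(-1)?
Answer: -22 + sqrt(17) ≈ -17.877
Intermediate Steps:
t(E, G) = 1 + E (t(E, G) = E + 1 = 1 + E)
n(v, c) = sqrt(c**2 + v**2)
d = 22 (d = -11*(1 - 3) + 0 = -11*(-2) + 0 = 22 + 0 = 22)
n(-4, -1) - d = sqrt((-1)**2 + (-4)**2) - 1*22 = sqrt(1 + 16) - 22 = sqrt(17) - 22 = -22 + sqrt(17)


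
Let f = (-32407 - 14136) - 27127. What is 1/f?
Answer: -1/73670 ≈ -1.3574e-5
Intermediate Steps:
f = -73670 (f = -46543 - 27127 = -73670)
1/f = 1/(-73670) = -1/73670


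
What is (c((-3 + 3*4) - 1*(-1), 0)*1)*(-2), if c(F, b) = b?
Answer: 0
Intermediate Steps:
(c((-3 + 3*4) - 1*(-1), 0)*1)*(-2) = (0*1)*(-2) = 0*(-2) = 0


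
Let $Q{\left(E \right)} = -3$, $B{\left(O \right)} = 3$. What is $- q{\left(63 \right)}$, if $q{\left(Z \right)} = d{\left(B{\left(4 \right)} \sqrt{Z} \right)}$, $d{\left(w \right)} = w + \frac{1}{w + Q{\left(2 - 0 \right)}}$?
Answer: $- \frac{1}{186} - \frac{559 \sqrt{7}}{62} \approx -23.86$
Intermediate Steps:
$d{\left(w \right)} = w + \frac{1}{-3 + w}$ ($d{\left(w \right)} = w + \frac{1}{w - 3} = w + \frac{1}{-3 + w}$)
$q{\left(Z \right)} = \frac{1 - 9 \sqrt{Z} + 9 Z}{-3 + 3 \sqrt{Z}}$ ($q{\left(Z \right)} = \frac{1 + \left(3 \sqrt{Z}\right)^{2} - 3 \cdot 3 \sqrt{Z}}{-3 + 3 \sqrt{Z}} = \frac{1 + 9 Z - 9 \sqrt{Z}}{-3 + 3 \sqrt{Z}} = \frac{1 - 9 \sqrt{Z} + 9 Z}{-3 + 3 \sqrt{Z}}$)
$- q{\left(63 \right)} = - \frac{1 - 9 \sqrt{63} + 9 \cdot 63}{3 \left(-1 + \sqrt{63}\right)} = - \frac{1 - 9 \cdot 3 \sqrt{7} + 567}{3 \left(-1 + 3 \sqrt{7}\right)} = - \frac{1 - 27 \sqrt{7} + 567}{3 \left(-1 + 3 \sqrt{7}\right)} = - \frac{568 - 27 \sqrt{7}}{3 \left(-1 + 3 \sqrt{7}\right)}$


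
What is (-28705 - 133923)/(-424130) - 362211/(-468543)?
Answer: 38303793739/33120523765 ≈ 1.1565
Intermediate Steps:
(-28705 - 133923)/(-424130) - 362211/(-468543) = -162628*(-1/424130) - 362211*(-1/468543) = 81314/212065 + 120737/156181 = 38303793739/33120523765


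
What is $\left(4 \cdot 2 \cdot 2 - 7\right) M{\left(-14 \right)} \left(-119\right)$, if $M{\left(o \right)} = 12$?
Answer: $-12852$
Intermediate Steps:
$\left(4 \cdot 2 \cdot 2 - 7\right) M{\left(-14 \right)} \left(-119\right) = \left(4 \cdot 2 \cdot 2 - 7\right) 12 \left(-119\right) = \left(8 \cdot 2 - 7\right) 12 \left(-119\right) = \left(16 - 7\right) 12 \left(-119\right) = 9 \cdot 12 \left(-119\right) = 108 \left(-119\right) = -12852$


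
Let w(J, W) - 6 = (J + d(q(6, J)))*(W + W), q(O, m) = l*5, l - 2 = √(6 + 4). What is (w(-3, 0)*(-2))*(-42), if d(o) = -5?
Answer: 504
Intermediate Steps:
l = 2 + √10 (l = 2 + √(6 + 4) = 2 + √10 ≈ 5.1623)
q(O, m) = 10 + 5*√10 (q(O, m) = (2 + √10)*5 = 10 + 5*√10)
w(J, W) = 6 + 2*W*(-5 + J) (w(J, W) = 6 + (J - 5)*(W + W) = 6 + (-5 + J)*(2*W) = 6 + 2*W*(-5 + J))
(w(-3, 0)*(-2))*(-42) = ((6 - 10*0 + 2*(-3)*0)*(-2))*(-42) = ((6 + 0 + 0)*(-2))*(-42) = (6*(-2))*(-42) = -12*(-42) = 504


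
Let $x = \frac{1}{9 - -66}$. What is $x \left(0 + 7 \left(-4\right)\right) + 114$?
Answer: $\frac{8522}{75} \approx 113.63$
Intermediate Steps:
$x = \frac{1}{75}$ ($x = \frac{1}{9 + 66} = \frac{1}{75} \approx 0.013333$)
$x \left(0 + 7 \left(-4\right)\right) + 114 = \frac{0 + 7 \left(-4\right)}{75} + 114 = \frac{0 - 28}{75} + 114 = \frac{1}{75} \left(-28\right) + 114 = - \frac{28}{75} + 114 = \frac{8522}{75}$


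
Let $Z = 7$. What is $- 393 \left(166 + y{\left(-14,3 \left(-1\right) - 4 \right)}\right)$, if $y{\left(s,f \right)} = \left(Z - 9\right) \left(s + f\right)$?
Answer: $-81744$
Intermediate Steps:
$y{\left(s,f \right)} = - 2 f - 2 s$ ($y{\left(s,f \right)} = \left(7 - 9\right) \left(s + f\right) = - 2 \left(f + s\right) = - 2 f - 2 s$)
$- 393 \left(166 + y{\left(-14,3 \left(-1\right) - 4 \right)}\right) = - 393 \left(166 - \left(-28 + 2 \left(3 \left(-1\right) - 4\right)\right)\right) = - 393 \left(166 + \left(- 2 \left(-3 - 4\right) + 28\right)\right) = - 393 \left(166 + \left(\left(-2\right) \left(-7\right) + 28\right)\right) = - 393 \left(166 + \left(14 + 28\right)\right) = - 393 \left(166 + 42\right) = \left(-393\right) 208 = -81744$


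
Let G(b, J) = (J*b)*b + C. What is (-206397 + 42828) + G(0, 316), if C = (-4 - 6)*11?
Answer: -163679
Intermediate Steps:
C = -110 (C = -10*11 = -110)
G(b, J) = -110 + J*b² (G(b, J) = (J*b)*b - 110 = J*b² - 110 = -110 + J*b²)
(-206397 + 42828) + G(0, 316) = (-206397 + 42828) + (-110 + 316*0²) = -163569 + (-110 + 316*0) = -163569 + (-110 + 0) = -163569 - 110 = -163679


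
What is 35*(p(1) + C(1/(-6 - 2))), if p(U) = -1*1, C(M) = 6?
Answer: 175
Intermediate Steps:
p(U) = -1
35*(p(1) + C(1/(-6 - 2))) = 35*(-1 + 6) = 35*5 = 175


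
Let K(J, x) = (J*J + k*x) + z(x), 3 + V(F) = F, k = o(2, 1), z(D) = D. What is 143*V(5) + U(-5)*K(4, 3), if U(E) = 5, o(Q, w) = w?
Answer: 396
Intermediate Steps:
k = 1
V(F) = -3 + F
K(J, x) = J**2 + 2*x (K(J, x) = (J*J + 1*x) + x = (J**2 + x) + x = (x + J**2) + x = J**2 + 2*x)
143*V(5) + U(-5)*K(4, 3) = 143*(-3 + 5) + 5*(4**2 + 2*3) = 143*2 + 5*(16 + 6) = 286 + 5*22 = 286 + 110 = 396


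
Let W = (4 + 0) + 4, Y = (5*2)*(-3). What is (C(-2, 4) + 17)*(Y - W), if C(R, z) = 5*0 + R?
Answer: -570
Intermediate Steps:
C(R, z) = R (C(R, z) = 0 + R = R)
Y = -30 (Y = 10*(-3) = -30)
W = 8 (W = 4 + 4 = 8)
(C(-2, 4) + 17)*(Y - W) = (-2 + 17)*(-30 - 1*8) = 15*(-30 - 8) = 15*(-38) = -570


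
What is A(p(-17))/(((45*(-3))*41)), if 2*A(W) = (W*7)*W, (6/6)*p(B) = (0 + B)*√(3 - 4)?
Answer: 2023/11070 ≈ 0.18275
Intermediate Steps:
p(B) = I*B (p(B) = (0 + B)*√(3 - 4) = B*√(-1) = B*I = I*B)
A(W) = 7*W²/2 (A(W) = ((W*7)*W)/2 = ((7*W)*W)/2 = (7*W²)/2 = 7*W²/2)
A(p(-17))/(((45*(-3))*41)) = (7*(I*(-17))²/2)/(((45*(-3))*41)) = (7*(-17*I)²/2)/((-135*41)) = ((7/2)*(-289))/(-5535) = -2023/2*(-1/5535) = 2023/11070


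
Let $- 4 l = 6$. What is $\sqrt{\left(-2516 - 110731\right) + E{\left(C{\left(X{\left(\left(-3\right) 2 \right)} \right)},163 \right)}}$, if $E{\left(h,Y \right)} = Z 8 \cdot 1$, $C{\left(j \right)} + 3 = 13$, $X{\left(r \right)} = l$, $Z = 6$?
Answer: $i \sqrt{113199} \approx 336.45 i$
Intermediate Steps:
$l = - \frac{3}{2}$ ($l = \left(- \frac{1}{4}\right) 6 = - \frac{3}{2} \approx -1.5$)
$X{\left(r \right)} = - \frac{3}{2}$
$C{\left(j \right)} = 10$ ($C{\left(j \right)} = -3 + 13 = 10$)
$E{\left(h,Y \right)} = 48$ ($E{\left(h,Y \right)} = 6 \cdot 8 \cdot 1 = 48 \cdot 1 = 48$)
$\sqrt{\left(-2516 - 110731\right) + E{\left(C{\left(X{\left(\left(-3\right) 2 \right)} \right)},163 \right)}} = \sqrt{\left(-2516 - 110731\right) + 48} = \sqrt{-113247 + 48} = \sqrt{-113199} = i \sqrt{113199}$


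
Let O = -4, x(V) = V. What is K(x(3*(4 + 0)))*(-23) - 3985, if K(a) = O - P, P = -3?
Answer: -3962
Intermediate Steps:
K(a) = -1 (K(a) = -4 - 1*(-3) = -4 + 3 = -1)
K(x(3*(4 + 0)))*(-23) - 3985 = -1*(-23) - 3985 = 23 - 3985 = -3962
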